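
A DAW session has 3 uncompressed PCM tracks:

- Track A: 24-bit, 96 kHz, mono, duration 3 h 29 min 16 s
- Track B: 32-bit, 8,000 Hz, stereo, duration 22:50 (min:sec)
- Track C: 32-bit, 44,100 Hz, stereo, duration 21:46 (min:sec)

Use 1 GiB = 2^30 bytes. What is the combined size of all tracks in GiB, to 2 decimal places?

Track A: 3 h 29 min 16 s = 12,556 s; 96,000 × 12,556 × 3 × 1 = 3,616,128,000 bytes.
Track B: 22:50 (min:sec) = 1,370 s; 8,000 × 1,370 × 4 × 2 = 87,680,000 bytes.
Track C: 21:46 (min:sec) = 1,306 s; 44,100 × 1,306 × 4 × 2 = 460,756,800 bytes.
Total = 4,164,564,800 bytes = 3.88 GiB.

3.88 GiB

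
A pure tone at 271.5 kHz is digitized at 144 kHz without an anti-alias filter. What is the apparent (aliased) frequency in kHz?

Nyquist = 144,000/2 = 72,000 Hz; 271,500 Hz exceeds it.
Alias = |271,500 − 2×144,000| = |271,500 − 288,000| = 16,500 Hz = 16.5 kHz.

16.5 kHz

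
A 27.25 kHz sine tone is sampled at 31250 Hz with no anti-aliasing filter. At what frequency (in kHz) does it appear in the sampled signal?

Nyquist = 31,250/2 = 15,625 Hz; 27,250 Hz exceeds it.
Alias = |27,250 − 1×31,250| = |27,250 − 31,250| = 4,000 Hz = 4 kHz.

4 kHz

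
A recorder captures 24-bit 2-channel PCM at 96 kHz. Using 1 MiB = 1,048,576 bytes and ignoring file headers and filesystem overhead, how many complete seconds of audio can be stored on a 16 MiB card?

29 seconds

Uncompressed byte rate = 96,000 × 3 × 2 = 576,000 bytes/s.
Capacity = 16 × 1,048,576 = 16,777,216 bytes.
16,777,216 / 576,000 ≈ 29.13 s → 29 seconds.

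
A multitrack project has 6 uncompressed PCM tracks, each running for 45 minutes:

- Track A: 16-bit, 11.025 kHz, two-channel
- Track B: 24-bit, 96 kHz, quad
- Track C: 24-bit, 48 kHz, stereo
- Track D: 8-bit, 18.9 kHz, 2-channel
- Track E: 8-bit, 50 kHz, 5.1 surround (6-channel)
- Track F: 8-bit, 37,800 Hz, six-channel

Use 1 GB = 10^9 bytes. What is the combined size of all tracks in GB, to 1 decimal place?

5.5 GB

45 minutes = 2,700 s.
Track A: 11,025 × 2,700 × 2 × 2 = 119,070,000 bytes.
Track B: 96,000 × 2,700 × 3 × 4 = 3,110,400,000 bytes.
Track C: 48,000 × 2,700 × 3 × 2 = 777,600,000 bytes.
Track D: 18,900 × 2,700 × 1 × 2 = 102,060,000 bytes.
Track E: 50,000 × 2,700 × 1 × 6 = 810,000,000 bytes.
Track F: 37,800 × 2,700 × 1 × 6 = 612,360,000 bytes.
Total = 5,531,490,000 bytes = 5.5 GB.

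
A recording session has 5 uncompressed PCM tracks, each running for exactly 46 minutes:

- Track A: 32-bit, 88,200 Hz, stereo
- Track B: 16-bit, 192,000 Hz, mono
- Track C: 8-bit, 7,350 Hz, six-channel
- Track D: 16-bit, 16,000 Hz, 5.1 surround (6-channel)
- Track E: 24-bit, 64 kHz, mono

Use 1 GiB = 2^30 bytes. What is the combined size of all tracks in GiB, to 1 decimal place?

3.9 GiB

exactly 46 minutes = 2,760 s.
Track A: 88,200 × 2,760 × 4 × 2 = 1,947,456,000 bytes.
Track B: 192,000 × 2,760 × 2 × 1 = 1,059,840,000 bytes.
Track C: 7,350 × 2,760 × 1 × 6 = 121,716,000 bytes.
Track D: 16,000 × 2,760 × 2 × 6 = 529,920,000 bytes.
Track E: 64,000 × 2,760 × 3 × 1 = 529,920,000 bytes.
Total = 4,188,852,000 bytes = 3.9 GiB.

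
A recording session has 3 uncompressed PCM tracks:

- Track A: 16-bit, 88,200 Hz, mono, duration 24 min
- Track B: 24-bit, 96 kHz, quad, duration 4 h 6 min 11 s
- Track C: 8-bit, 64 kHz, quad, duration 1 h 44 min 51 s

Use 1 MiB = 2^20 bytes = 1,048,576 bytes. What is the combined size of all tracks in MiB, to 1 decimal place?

18006.0 MiB

Track A: 24 min = 1,440 s; 88,200 × 1,440 × 2 × 1 = 254,016,000 bytes.
Track B: 4 h 6 min 11 s = 14,771 s; 96,000 × 14,771 × 3 × 4 = 17,016,192,000 bytes.
Track C: 1 h 44 min 51 s = 6,291 s; 64,000 × 6,291 × 1 × 4 = 1,610,496,000 bytes.
Total = 18,880,704,000 bytes = 18006.0 MiB.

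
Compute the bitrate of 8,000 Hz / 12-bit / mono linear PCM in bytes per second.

12,000 bytes/s

Bit rate = 8,000 × 12 × 1 = 96,000 bits/s.
96,000 / 8 = 12,000 bytes/s.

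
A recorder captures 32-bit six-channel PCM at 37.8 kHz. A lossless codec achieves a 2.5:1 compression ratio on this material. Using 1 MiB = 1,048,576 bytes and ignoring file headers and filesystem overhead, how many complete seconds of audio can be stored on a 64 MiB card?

184 seconds

Uncompressed byte rate = 37,800 × 4 × 6 = 907,200 bytes/s.
After 2.5:1 compression, effective rate ≈ 362880 bytes/s.
Capacity = 64 × 1,048,576 = 67,108,864 bytes.
67,108,864 / effective rate ≈ 184.93 s → 184 seconds.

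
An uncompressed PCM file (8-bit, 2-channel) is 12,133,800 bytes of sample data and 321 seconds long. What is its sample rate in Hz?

18,900 Hz

Bytes = sample_rate × seconds × bytes_per_sample × channels.
sample_rate = 12,133,800 / (321 × 1 × 2) = 12,133,800 / 642 = 18,900 Hz.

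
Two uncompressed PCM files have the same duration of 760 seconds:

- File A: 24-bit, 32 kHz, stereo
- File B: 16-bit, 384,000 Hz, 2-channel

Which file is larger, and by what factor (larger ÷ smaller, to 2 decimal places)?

File B, by a factor of 8.00

File A: 32,000 × 3 × 2 = 192,000 bytes/s.
File B: 384,000 × 2 × 2 = 1,536,000 bytes/s.
File B is larger; ratio = 1,167,360,000 / 145,920,000 = 8.00.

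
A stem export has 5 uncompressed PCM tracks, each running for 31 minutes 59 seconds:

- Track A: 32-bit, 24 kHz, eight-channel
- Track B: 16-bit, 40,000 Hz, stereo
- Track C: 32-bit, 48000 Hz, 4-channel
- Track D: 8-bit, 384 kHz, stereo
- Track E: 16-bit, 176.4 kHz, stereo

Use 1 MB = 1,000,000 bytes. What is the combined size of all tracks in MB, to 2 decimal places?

6082.46 MB

31 minutes 59 seconds = 1,919 s.
Track A: 24,000 × 1,919 × 4 × 8 = 1,473,792,000 bytes.
Track B: 40,000 × 1,919 × 2 × 2 = 307,040,000 bytes.
Track C: 48,000 × 1,919 × 4 × 4 = 1,473,792,000 bytes.
Track D: 384,000 × 1,919 × 1 × 2 = 1,473,792,000 bytes.
Track E: 176,400 × 1,919 × 2 × 2 = 1,354,046,400 bytes.
Total = 6,082,462,400 bytes = 6082.46 MB.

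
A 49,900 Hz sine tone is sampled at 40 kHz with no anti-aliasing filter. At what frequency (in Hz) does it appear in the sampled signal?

9,900 Hz

Nyquist = 40,000/2 = 20,000 Hz; 49,900 Hz exceeds it.
Alias = |49,900 − 1×40,000| = |49,900 − 40,000| = 9,900 Hz.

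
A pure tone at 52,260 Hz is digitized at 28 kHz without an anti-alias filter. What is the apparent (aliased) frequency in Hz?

3,740 Hz

Nyquist = 28,000/2 = 14,000 Hz; 52,260 Hz exceeds it.
Alias = |52,260 − 2×28,000| = |52,260 − 56,000| = 3,740 Hz.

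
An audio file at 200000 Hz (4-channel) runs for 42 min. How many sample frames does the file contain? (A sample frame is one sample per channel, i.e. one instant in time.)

504,000,000 sample frames

42 min = 2,520 s.
200,000 samples/s × 2,520 s = 504,000,000 frames.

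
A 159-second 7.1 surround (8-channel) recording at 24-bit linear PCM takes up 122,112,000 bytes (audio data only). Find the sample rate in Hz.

Bytes = sample_rate × seconds × bytes_per_sample × channels.
sample_rate = 122,112,000 / (159 × 3 × 8) = 122,112,000 / 3,816 = 32,000 Hz.

32,000 Hz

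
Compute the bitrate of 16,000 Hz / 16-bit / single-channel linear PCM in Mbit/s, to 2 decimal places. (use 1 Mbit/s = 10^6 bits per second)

0.26 Mbit/s

Bit rate = 16,000 × 16 × 1 = 256,000 bits/s.
= 0.26 Mbit/s.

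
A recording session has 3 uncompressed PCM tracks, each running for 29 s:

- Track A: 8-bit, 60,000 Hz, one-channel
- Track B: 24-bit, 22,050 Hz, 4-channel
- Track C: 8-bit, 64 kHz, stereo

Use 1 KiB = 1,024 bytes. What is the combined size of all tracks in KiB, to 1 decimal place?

12817.8 KiB

Track A: 60,000 × 29 × 1 × 1 = 1,740,000 bytes.
Track B: 22,050 × 29 × 3 × 4 = 7,673,400 bytes.
Track C: 64,000 × 29 × 1 × 2 = 3,712,000 bytes.
Total = 13,125,400 bytes = 12817.8 KiB.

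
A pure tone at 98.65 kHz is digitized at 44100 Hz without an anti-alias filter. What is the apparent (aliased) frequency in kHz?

Nyquist = 44,100/2 = 22,050 Hz; 98,650 Hz exceeds it.
Alias = |98,650 − 2×44,100| = |98,650 − 88,200| = 10,450 Hz = 10.45 kHz.

10.45 kHz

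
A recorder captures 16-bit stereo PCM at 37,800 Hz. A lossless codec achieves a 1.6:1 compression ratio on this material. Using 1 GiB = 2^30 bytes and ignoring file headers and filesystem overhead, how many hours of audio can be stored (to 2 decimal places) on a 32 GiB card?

Uncompressed byte rate = 37,800 × 2 × 2 = 151,200 bytes/s.
After 1.6:1 compression, effective rate ≈ 94500 bytes/s.
Capacity = 32 × 1,073,741,824 = 34,359,738,368 bytes.
34,359,738,368 / effective rate ≈ 363595.12 s → 101.00 hours.

101.00 hours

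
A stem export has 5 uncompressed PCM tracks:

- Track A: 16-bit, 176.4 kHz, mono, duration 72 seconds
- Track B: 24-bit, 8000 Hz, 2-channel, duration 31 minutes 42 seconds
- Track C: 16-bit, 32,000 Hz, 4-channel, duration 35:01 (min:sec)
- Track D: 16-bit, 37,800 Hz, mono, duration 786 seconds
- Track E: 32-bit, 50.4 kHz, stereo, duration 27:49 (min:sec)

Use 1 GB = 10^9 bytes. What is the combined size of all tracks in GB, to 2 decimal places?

1.39 GB

Track A: 176,400 × 72 × 2 × 1 = 25,401,600 bytes.
Track B: 31 minutes 42 seconds = 1,902 s; 8,000 × 1,902 × 3 × 2 = 91,296,000 bytes.
Track C: 35:01 (min:sec) = 2,101 s; 32,000 × 2,101 × 2 × 4 = 537,856,000 bytes.
Track D: 37,800 × 786 × 2 × 1 = 59,421,600 bytes.
Track E: 27:49 (min:sec) = 1,669 s; 50,400 × 1,669 × 4 × 2 = 672,940,800 bytes.
Total = 1,386,916,000 bytes = 1.39 GB.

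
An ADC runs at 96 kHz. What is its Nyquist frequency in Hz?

Nyquist frequency = sample rate / 2 = 96,000 / 2 = 48,000 Hz.

48,000 Hz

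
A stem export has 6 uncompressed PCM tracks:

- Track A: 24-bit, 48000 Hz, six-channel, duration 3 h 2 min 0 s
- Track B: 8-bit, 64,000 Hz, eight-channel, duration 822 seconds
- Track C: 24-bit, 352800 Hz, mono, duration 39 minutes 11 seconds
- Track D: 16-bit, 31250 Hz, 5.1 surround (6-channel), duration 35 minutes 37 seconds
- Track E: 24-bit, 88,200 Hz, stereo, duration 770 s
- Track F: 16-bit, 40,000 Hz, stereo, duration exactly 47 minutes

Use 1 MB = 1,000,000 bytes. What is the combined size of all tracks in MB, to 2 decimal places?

Track A: 3 h 2 min 0 s = 10,920 s; 48,000 × 10,920 × 3 × 6 = 9,434,880,000 bytes.
Track B: 64,000 × 822 × 1 × 8 = 420,864,000 bytes.
Track C: 39 minutes 11 seconds = 2,351 s; 352,800 × 2,351 × 3 × 1 = 2,488,298,400 bytes.
Track D: 35 minutes 37 seconds = 2,137 s; 31,250 × 2,137 × 2 × 6 = 801,375,000 bytes.
Track E: 88,200 × 770 × 3 × 2 = 407,484,000 bytes.
Track F: exactly 47 minutes = 2,820 s; 40,000 × 2,820 × 2 × 2 = 451,200,000 bytes.
Total = 14,004,101,400 bytes = 14004.10 MB.

14004.10 MB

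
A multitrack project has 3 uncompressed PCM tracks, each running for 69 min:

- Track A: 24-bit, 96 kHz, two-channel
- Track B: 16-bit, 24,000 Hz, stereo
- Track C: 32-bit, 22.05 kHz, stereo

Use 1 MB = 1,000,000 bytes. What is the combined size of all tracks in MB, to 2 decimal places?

3512.38 MB

69 min = 4,140 s.
Track A: 96,000 × 4,140 × 3 × 2 = 2,384,640,000 bytes.
Track B: 24,000 × 4,140 × 2 × 2 = 397,440,000 bytes.
Track C: 22,050 × 4,140 × 4 × 2 = 730,296,000 bytes.
Total = 3,512,376,000 bytes = 3512.38 MB.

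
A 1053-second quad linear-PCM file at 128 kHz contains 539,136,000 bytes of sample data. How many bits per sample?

Bytes per sample = 539,136,000 / (128,000 × 1,053 × 4) = 539,136,000 / 539,136,000 = 1.
Bit depth = 1 × 8 = 8 bits.

8 bits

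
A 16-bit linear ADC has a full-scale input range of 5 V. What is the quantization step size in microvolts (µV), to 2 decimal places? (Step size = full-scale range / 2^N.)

76.29 µV

5 V / 2^16 = 5 / 65,536 V = 76.29 µV.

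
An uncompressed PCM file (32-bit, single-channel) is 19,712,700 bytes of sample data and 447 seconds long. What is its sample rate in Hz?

Bytes = sample_rate × seconds × bytes_per_sample × channels.
sample_rate = 19,712,700 / (447 × 4 × 1) = 19,712,700 / 1,788 = 11,025 Hz.

11,025 Hz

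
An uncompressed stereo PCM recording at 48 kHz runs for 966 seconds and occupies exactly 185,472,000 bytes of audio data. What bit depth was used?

16 bits

Bytes per sample = 185,472,000 / (48,000 × 966 × 2) = 185,472,000 / 92,736,000 = 2.
Bit depth = 2 × 8 = 16 bits.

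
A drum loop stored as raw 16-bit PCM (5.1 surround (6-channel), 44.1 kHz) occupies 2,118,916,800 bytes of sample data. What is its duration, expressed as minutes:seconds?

66:44

Byte rate = 44,100 × 2 × 6 = 529,200 bytes/s.
Duration = 2,118,916,800 / 529,200 = 4,004 s.
4,004 s = 66:44.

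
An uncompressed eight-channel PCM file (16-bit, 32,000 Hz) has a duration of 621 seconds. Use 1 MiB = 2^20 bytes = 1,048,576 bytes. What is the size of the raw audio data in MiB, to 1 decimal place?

Bytes = 32,000 samples/s × 621 s × 2 bytes/sample × 8 ch = 317,952,000 bytes.
317,952,000 / 1,048,576 = 303.2 MiB.

303.2 MiB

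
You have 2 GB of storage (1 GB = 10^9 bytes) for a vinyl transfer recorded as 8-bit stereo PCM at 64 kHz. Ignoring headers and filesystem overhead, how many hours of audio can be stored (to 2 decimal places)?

4.34 hours

Uncompressed byte rate = 64,000 × 1 × 2 = 128,000 bytes/s.
Capacity = 2 × 1,000,000,000 = 2,000,000,000 bytes.
2,000,000,000 / 128,000 ≈ 15625 s → 4.34 hours.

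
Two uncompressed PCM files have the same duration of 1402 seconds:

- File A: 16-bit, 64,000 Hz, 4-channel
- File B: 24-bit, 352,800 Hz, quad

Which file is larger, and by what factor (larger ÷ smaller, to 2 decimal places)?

File A: 64,000 × 2 × 4 = 512,000 bytes/s.
File B: 352,800 × 3 × 4 = 4,233,600 bytes/s.
File B is larger; ratio = 5,935,507,200 / 717,824,000 = 8.27.

File B, by a factor of 8.27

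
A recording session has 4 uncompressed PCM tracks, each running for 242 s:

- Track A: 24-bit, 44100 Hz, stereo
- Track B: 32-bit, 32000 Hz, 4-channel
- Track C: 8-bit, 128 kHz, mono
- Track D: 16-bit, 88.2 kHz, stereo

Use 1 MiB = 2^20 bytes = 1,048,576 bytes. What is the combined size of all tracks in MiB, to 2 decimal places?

Track A: 44,100 × 242 × 3 × 2 = 64,033,200 bytes.
Track B: 32,000 × 242 × 4 × 4 = 123,904,000 bytes.
Track C: 128,000 × 242 × 1 × 1 = 30,976,000 bytes.
Track D: 88,200 × 242 × 2 × 2 = 85,377,600 bytes.
Total = 304,290,800 bytes = 290.19 MiB.

290.19 MiB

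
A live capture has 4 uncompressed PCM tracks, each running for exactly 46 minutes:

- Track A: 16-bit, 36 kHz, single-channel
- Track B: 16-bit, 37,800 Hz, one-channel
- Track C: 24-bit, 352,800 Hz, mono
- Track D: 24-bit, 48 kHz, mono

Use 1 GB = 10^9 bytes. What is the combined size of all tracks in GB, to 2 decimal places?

3.73 GB

exactly 46 minutes = 2,760 s.
Track A: 36,000 × 2,760 × 2 × 1 = 198,720,000 bytes.
Track B: 37,800 × 2,760 × 2 × 1 = 208,656,000 bytes.
Track C: 352,800 × 2,760 × 3 × 1 = 2,921,184,000 bytes.
Track D: 48,000 × 2,760 × 3 × 1 = 397,440,000 bytes.
Total = 3,726,000,000 bytes = 3.73 GB.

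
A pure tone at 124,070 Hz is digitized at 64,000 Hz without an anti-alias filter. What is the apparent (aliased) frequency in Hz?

Nyquist = 64,000/2 = 32,000 Hz; 124,070 Hz exceeds it.
Alias = |124,070 − 2×64,000| = |124,070 − 128,000| = 3,930 Hz.

3,930 Hz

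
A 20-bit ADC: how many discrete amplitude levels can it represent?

1,048,576 levels

2^20 = 1,048,576.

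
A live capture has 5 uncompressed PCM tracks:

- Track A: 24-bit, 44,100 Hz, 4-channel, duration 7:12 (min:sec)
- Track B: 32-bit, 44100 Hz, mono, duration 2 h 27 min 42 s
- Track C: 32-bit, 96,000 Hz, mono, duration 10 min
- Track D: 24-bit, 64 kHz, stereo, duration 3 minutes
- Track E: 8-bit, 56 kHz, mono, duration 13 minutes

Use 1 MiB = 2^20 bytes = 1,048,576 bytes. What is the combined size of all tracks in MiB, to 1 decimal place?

2036.2 MiB

Track A: 7:12 (min:sec) = 432 s; 44,100 × 432 × 3 × 4 = 228,614,400 bytes.
Track B: 2 h 27 min 42 s = 8,862 s; 44,100 × 8,862 × 4 × 1 = 1,563,256,800 bytes.
Track C: 10 min = 600 s; 96,000 × 600 × 4 × 1 = 230,400,000 bytes.
Track D: 3 minutes = 180 s; 64,000 × 180 × 3 × 2 = 69,120,000 bytes.
Track E: 13 minutes = 780 s; 56,000 × 780 × 1 × 1 = 43,680,000 bytes.
Total = 2,135,071,200 bytes = 2036.2 MiB.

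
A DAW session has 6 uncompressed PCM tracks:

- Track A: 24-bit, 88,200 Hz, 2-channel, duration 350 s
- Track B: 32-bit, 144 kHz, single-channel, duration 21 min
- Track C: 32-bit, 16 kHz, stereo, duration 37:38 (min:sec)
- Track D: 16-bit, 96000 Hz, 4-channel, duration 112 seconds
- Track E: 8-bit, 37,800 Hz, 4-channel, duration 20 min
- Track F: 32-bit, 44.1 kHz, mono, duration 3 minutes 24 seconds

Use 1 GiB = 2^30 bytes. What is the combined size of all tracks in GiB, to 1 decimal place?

Track A: 88,200 × 350 × 3 × 2 = 185,220,000 bytes.
Track B: 21 min = 1,260 s; 144,000 × 1,260 × 4 × 1 = 725,760,000 bytes.
Track C: 37:38 (min:sec) = 2,258 s; 16,000 × 2,258 × 4 × 2 = 289,024,000 bytes.
Track D: 96,000 × 112 × 2 × 4 = 86,016,000 bytes.
Track E: 20 min = 1,200 s; 37,800 × 1,200 × 1 × 4 = 181,440,000 bytes.
Track F: 3 minutes 24 seconds = 204 s; 44,100 × 204 × 4 × 1 = 35,985,600 bytes.
Total = 1,503,445,600 bytes = 1.4 GiB.

1.4 GiB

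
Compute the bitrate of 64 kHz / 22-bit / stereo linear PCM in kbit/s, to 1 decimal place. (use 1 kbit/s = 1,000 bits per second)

Bit rate = 64,000 × 22 × 2 = 2,816,000 bits/s.
= 2816.0 kbit/s.

2816.0 kbit/s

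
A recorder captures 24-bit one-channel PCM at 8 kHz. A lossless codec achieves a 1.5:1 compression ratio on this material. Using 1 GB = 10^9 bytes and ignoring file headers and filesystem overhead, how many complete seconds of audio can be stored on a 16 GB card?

Uncompressed byte rate = 8,000 × 3 × 1 = 24,000 bytes/s.
After 1.5:1 compression, effective rate ≈ 16000 bytes/s.
Capacity = 16 × 1,000,000,000 = 16,000,000,000 bytes.
16,000,000,000 / effective rate ≈ 1000000 s → 1,000,000 seconds.

1,000,000 seconds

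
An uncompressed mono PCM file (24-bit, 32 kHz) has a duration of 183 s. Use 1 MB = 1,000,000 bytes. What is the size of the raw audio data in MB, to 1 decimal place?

Bytes = 32,000 samples/s × 183 s × 3 bytes/sample × 1 ch = 17,568,000 bytes.
17,568,000 / 1,000,000 = 17.6 MB.

17.6 MB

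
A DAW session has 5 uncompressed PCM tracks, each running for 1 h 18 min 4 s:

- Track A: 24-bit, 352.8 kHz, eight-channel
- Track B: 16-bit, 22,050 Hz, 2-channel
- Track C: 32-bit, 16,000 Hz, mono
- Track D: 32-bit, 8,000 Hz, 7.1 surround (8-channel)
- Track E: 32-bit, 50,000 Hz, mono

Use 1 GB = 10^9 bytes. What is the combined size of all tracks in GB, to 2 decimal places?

42.51 GB

1 h 18 min 4 s = 4,684 s.
Track A: 352,800 × 4,684 × 3 × 8 = 39,660,364,800 bytes.
Track B: 22,050 × 4,684 × 2 × 2 = 413,128,800 bytes.
Track C: 16,000 × 4,684 × 4 × 1 = 299,776,000 bytes.
Track D: 8,000 × 4,684 × 4 × 8 = 1,199,104,000 bytes.
Track E: 50,000 × 4,684 × 4 × 1 = 936,800,000 bytes.
Total = 42,509,173,600 bytes = 42.51 GB.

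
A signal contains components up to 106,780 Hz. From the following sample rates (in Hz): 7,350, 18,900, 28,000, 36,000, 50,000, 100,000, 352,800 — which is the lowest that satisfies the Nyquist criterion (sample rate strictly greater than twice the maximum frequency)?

352,800 Hz

Need sample rate > 2 × 106,780 = 213,560 Hz.
Lowest listed rate above 213,560 Hz is 352,800 Hz.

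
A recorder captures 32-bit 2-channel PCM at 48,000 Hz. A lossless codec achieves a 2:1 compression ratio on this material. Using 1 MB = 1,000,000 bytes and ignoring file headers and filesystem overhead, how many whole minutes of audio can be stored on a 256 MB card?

Uncompressed byte rate = 48,000 × 4 × 2 = 384,000 bytes/s.
After 2:1 compression, effective rate ≈ 192000 bytes/s.
Capacity = 256 × 1,000,000 = 256,000,000 bytes.
256,000,000 / effective rate ≈ 1333.33 s → 22 minutes.

22 minutes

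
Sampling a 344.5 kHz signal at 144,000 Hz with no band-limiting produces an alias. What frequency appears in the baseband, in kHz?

Nyquist = 144,000/2 = 72,000 Hz; 344,500 Hz exceeds it.
Alias = |344,500 − 2×144,000| = |344,500 − 288,000| = 56,500 Hz = 56.5 kHz.

56.5 kHz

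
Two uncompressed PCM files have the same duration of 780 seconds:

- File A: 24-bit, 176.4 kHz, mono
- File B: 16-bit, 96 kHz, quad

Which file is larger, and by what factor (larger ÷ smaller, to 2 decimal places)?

File B, by a factor of 1.45

File A: 176,400 × 3 × 1 = 529,200 bytes/s.
File B: 96,000 × 2 × 4 = 768,000 bytes/s.
File B is larger; ratio = 599,040,000 / 412,776,000 = 1.45.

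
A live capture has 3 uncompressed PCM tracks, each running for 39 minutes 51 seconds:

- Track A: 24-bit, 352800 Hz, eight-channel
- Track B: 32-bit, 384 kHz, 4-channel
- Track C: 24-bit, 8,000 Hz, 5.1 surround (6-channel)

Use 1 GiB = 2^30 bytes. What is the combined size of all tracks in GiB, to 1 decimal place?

32.9 GiB

39 minutes 51 seconds = 2,391 s.
Track A: 352,800 × 2,391 × 3 × 8 = 20,245,075,200 bytes.
Track B: 384,000 × 2,391 × 4 × 4 = 14,690,304,000 bytes.
Track C: 8,000 × 2,391 × 3 × 6 = 344,304,000 bytes.
Total = 35,279,683,200 bytes = 32.9 GiB.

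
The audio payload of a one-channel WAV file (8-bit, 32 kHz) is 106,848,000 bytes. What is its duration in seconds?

3,339 seconds

Byte rate = 32,000 × 1 × 1 = 32,000 bytes/s.
Duration = 106,848,000 / 32,000 = 3,339 s.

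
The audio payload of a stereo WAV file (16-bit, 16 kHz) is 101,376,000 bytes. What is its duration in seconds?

Byte rate = 16,000 × 2 × 2 = 64,000 bytes/s.
Duration = 101,376,000 / 64,000 = 1,584 s.

1,584 seconds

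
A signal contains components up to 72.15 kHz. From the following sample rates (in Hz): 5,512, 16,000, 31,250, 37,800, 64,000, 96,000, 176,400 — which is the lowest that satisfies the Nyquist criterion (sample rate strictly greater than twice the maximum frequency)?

176,400 Hz

Need sample rate > 2 × 72,150 = 144,300 Hz.
Lowest listed rate above 144,300 Hz is 176,400 Hz.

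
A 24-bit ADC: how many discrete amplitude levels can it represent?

2^24 = 16,777,216.

16,777,216 levels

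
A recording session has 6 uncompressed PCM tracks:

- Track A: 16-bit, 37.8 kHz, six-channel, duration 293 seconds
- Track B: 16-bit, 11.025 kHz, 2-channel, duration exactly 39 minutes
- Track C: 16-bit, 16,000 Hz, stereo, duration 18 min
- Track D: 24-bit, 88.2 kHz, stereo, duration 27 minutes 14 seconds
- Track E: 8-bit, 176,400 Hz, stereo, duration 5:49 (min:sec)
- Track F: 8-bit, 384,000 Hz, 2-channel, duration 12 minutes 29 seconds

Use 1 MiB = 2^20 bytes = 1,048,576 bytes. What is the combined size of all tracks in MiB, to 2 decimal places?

Track A: 37,800 × 293 × 2 × 6 = 132,904,800 bytes.
Track B: exactly 39 minutes = 2,340 s; 11,025 × 2,340 × 2 × 2 = 103,194,000 bytes.
Track C: 18 min = 1,080 s; 16,000 × 1,080 × 2 × 2 = 69,120,000 bytes.
Track D: 27 minutes 14 seconds = 1,634 s; 88,200 × 1,634 × 3 × 2 = 864,712,800 bytes.
Track E: 5:49 (min:sec) = 349 s; 176,400 × 349 × 1 × 2 = 123,127,200 bytes.
Track F: 12 minutes 29 seconds = 749 s; 384,000 × 749 × 1 × 2 = 575,232,000 bytes.
Total = 1,868,290,800 bytes = 1781.74 MiB.

1781.74 MiB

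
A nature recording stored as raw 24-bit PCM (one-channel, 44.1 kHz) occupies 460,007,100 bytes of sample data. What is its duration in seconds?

Byte rate = 44,100 × 3 × 1 = 132,300 bytes/s.
Duration = 460,007,100 / 132,300 = 3,477 s.

3,477 seconds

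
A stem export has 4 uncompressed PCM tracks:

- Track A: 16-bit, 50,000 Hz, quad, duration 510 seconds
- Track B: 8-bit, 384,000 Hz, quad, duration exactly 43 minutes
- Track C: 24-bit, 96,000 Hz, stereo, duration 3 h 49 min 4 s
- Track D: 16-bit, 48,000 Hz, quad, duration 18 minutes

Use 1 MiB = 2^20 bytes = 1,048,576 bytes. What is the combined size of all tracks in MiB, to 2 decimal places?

Track A: 50,000 × 510 × 2 × 4 = 204,000,000 bytes.
Track B: exactly 43 minutes = 2,580 s; 384,000 × 2,580 × 1 × 4 = 3,962,880,000 bytes.
Track C: 3 h 49 min 4 s = 13,744 s; 96,000 × 13,744 × 3 × 2 = 7,916,544,000 bytes.
Track D: 18 minutes = 1,080 s; 48,000 × 1,080 × 2 × 4 = 414,720,000 bytes.
Total = 12,498,144,000 bytes = 11919.16 MiB.

11919.16 MiB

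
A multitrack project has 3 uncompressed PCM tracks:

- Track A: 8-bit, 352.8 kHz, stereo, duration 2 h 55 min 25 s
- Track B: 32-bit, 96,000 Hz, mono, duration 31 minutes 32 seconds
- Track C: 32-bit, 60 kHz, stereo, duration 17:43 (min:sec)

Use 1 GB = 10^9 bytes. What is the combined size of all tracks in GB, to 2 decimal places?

8.66 GB

Track A: 2 h 55 min 25 s = 10,525 s; 352,800 × 10,525 × 1 × 2 = 7,426,440,000 bytes.
Track B: 31 minutes 32 seconds = 1,892 s; 96,000 × 1,892 × 4 × 1 = 726,528,000 bytes.
Track C: 17:43 (min:sec) = 1,063 s; 60,000 × 1,063 × 4 × 2 = 510,240,000 bytes.
Total = 8,663,208,000 bytes = 8.66 GB.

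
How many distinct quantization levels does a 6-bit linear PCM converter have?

2^6 = 64.

64 levels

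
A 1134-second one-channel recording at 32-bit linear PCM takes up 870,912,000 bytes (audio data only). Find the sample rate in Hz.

Bytes = sample_rate × seconds × bytes_per_sample × channels.
sample_rate = 870,912,000 / (1,134 × 4 × 1) = 870,912,000 / 4,536 = 192,000 Hz.

192,000 Hz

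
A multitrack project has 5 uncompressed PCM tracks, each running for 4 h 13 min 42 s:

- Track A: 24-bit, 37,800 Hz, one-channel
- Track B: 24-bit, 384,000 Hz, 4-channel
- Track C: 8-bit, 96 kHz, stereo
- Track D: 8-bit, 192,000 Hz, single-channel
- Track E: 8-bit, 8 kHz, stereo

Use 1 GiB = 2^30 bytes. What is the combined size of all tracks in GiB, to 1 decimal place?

4 h 13 min 42 s = 15,222 s.
Track A: 37,800 × 15,222 × 3 × 1 = 1,726,174,800 bytes.
Track B: 384,000 × 15,222 × 3 × 4 = 70,142,976,000 bytes.
Track C: 96,000 × 15,222 × 1 × 2 = 2,922,624,000 bytes.
Track D: 192,000 × 15,222 × 1 × 1 = 2,922,624,000 bytes.
Track E: 8,000 × 15,222 × 1 × 2 = 243,552,000 bytes.
Total = 77,957,950,800 bytes = 72.6 GiB.

72.6 GiB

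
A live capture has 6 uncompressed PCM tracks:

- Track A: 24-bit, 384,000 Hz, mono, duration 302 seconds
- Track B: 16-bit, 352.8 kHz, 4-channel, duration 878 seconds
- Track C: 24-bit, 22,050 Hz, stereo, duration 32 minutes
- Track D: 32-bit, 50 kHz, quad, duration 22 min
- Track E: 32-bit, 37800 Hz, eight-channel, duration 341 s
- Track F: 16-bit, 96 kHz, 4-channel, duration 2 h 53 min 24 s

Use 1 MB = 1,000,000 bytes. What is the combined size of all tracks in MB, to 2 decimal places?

12538.73 MB

Track A: 384,000 × 302 × 3 × 1 = 347,904,000 bytes.
Track B: 352,800 × 878 × 2 × 4 = 2,478,067,200 bytes.
Track C: 32 minutes = 1,920 s; 22,050 × 1,920 × 3 × 2 = 254,016,000 bytes.
Track D: 22 min = 1,320 s; 50,000 × 1,320 × 4 × 4 = 1,056,000,000 bytes.
Track E: 37,800 × 341 × 4 × 8 = 412,473,600 bytes.
Track F: 2 h 53 min 24 s = 10,404 s; 96,000 × 10,404 × 2 × 4 = 7,990,272,000 bytes.
Total = 12,538,732,800 bytes = 12538.73 MB.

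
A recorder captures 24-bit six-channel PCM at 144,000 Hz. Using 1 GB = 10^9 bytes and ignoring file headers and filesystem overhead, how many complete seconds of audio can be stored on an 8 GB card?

Uncompressed byte rate = 144,000 × 3 × 6 = 2,592,000 bytes/s.
Capacity = 8 × 1,000,000,000 = 8,000,000,000 bytes.
8,000,000,000 / 2,592,000 ≈ 3086.42 s → 3,086 seconds.

3,086 seconds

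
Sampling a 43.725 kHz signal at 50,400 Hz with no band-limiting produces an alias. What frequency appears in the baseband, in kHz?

6.675 kHz

Nyquist = 50,400/2 = 25,200 Hz; 43,725 Hz exceeds it.
Alias = |43,725 − 1×50,400| = |43,725 − 50,400| = 6,675 Hz = 6.675 kHz.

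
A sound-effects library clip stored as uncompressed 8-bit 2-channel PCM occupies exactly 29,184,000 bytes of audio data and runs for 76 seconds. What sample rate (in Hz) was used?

192,000 Hz

Bytes = sample_rate × seconds × bytes_per_sample × channels.
sample_rate = 29,184,000 / (76 × 1 × 2) = 29,184,000 / 152 = 192,000 Hz.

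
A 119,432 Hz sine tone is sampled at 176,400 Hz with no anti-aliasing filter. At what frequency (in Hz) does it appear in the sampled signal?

56,968 Hz

Nyquist = 176,400/2 = 88,200 Hz; 119,432 Hz exceeds it.
Alias = |119,432 − 1×176,400| = |119,432 − 176,400| = 56,968 Hz.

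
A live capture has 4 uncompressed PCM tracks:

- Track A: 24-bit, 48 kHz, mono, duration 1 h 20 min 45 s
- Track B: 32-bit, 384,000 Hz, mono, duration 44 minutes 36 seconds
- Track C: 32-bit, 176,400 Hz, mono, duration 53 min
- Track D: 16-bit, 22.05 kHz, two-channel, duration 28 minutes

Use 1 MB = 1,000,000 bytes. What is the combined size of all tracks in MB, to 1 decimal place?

Track A: 1 h 20 min 45 s = 4,845 s; 48,000 × 4,845 × 3 × 1 = 697,680,000 bytes.
Track B: 44 minutes 36 seconds = 2,676 s; 384,000 × 2,676 × 4 × 1 = 4,110,336,000 bytes.
Track C: 53 min = 3,180 s; 176,400 × 3,180 × 4 × 1 = 2,243,808,000 bytes.
Track D: 28 minutes = 1,680 s; 22,050 × 1,680 × 2 × 2 = 148,176,000 bytes.
Total = 7,200,000,000 bytes = 7200.0 MB.

7200.0 MB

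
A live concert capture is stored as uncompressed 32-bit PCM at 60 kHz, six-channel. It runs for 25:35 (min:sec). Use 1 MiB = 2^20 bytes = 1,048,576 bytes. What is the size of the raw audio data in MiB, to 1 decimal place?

2108.0 MiB

Duration = 25:35 (min:sec) = 1,535 s.
Bytes = 60,000 samples/s × 1,535 s × 4 bytes/sample × 6 ch = 2,210,400,000 bytes.
2,210,400,000 / 1,048,576 = 2108.0 MiB.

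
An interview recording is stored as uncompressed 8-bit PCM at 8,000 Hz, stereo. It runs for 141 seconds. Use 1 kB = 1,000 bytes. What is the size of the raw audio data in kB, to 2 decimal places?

2256.00 kB

Bytes = 8,000 samples/s × 141 s × 1 bytes/sample × 2 ch = 2,256,000 bytes.
2,256,000 / 1,000 = 2256.00 kB.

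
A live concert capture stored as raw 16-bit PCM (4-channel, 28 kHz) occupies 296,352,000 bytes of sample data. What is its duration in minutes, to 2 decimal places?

Byte rate = 28,000 × 2 × 4 = 224,000 bytes/s.
Duration = 296,352,000 / 224,000 = 1,323 s.
1,323 s / 60 = 22.05 minutes.

22.05 minutes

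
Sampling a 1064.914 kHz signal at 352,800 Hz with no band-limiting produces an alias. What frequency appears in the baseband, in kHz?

Nyquist = 352,800/2 = 176,400 Hz; 1,064,914 Hz exceeds it.
Alias = |1,064,914 − 3×352,800| = |1,064,914 − 1,058,400| = 6,514 Hz = 6.514 kHz.

6.514 kHz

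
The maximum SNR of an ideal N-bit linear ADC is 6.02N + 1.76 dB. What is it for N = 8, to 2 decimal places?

6.02 × 8 + 1.76 = 49.92 dB.

49.92 dB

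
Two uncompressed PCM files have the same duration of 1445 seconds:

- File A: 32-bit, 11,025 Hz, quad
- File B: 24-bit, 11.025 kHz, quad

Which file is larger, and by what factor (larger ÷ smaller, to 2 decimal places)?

File A: 11,025 × 4 × 4 = 176,400 bytes/s.
File B: 11,025 × 3 × 4 = 132,300 bytes/s.
File A is larger; ratio = 254,898,000 / 191,173,500 = 1.33.

File A, by a factor of 1.33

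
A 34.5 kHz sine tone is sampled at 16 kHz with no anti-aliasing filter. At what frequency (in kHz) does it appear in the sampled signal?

2.5 kHz

Nyquist = 16,000/2 = 8,000 Hz; 34,500 Hz exceeds it.
Alias = |34,500 − 2×16,000| = |34,500 − 32,000| = 2,500 Hz = 2.5 kHz.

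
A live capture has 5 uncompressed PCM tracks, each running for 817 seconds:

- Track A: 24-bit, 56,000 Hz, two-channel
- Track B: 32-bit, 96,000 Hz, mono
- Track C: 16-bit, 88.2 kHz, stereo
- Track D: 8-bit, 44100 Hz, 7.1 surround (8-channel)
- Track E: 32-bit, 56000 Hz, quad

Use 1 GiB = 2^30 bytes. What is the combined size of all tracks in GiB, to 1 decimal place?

Track A: 56,000 × 817 × 3 × 2 = 274,512,000 bytes.
Track B: 96,000 × 817 × 4 × 1 = 313,728,000 bytes.
Track C: 88,200 × 817 × 2 × 2 = 288,237,600 bytes.
Track D: 44,100 × 817 × 1 × 8 = 288,237,600 bytes.
Track E: 56,000 × 817 × 4 × 4 = 732,032,000 bytes.
Total = 1,896,747,200 bytes = 1.8 GiB.

1.8 GiB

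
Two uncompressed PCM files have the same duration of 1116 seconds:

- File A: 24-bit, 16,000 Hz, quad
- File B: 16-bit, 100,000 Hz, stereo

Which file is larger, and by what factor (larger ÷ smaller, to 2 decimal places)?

File A: 16,000 × 3 × 4 = 192,000 bytes/s.
File B: 100,000 × 2 × 2 = 400,000 bytes/s.
File B is larger; ratio = 446,400,000 / 214,272,000 = 2.08.

File B, by a factor of 2.08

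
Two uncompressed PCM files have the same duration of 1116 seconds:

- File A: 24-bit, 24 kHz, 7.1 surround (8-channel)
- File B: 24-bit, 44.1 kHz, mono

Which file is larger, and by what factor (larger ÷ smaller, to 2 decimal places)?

File A, by a factor of 4.35

File A: 24,000 × 3 × 8 = 576,000 bytes/s.
File B: 44,100 × 3 × 1 = 132,300 bytes/s.
File A is larger; ratio = 642,816,000 / 147,646,800 = 4.35.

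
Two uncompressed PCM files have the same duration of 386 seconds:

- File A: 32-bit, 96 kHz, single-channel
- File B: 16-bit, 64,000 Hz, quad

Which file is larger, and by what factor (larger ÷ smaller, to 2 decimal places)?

File A: 96,000 × 4 × 1 = 384,000 bytes/s.
File B: 64,000 × 2 × 4 = 512,000 bytes/s.
File B is larger; ratio = 197,632,000 / 148,224,000 = 1.33.

File B, by a factor of 1.33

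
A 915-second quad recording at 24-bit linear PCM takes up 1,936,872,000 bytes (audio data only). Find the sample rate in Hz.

176,400 Hz

Bytes = sample_rate × seconds × bytes_per_sample × channels.
sample_rate = 1,936,872,000 / (915 × 3 × 4) = 1,936,872,000 / 10,980 = 176,400 Hz.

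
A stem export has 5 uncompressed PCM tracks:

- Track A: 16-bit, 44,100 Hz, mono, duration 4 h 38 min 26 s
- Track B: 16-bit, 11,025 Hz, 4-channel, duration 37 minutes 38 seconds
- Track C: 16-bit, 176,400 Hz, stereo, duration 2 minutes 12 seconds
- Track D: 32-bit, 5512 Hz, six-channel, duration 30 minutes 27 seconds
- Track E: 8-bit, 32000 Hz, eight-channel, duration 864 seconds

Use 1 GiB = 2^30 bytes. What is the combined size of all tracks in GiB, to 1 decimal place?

Track A: 4 h 38 min 26 s = 16,706 s; 44,100 × 16,706 × 2 × 1 = 1,473,469,200 bytes.
Track B: 37 minutes 38 seconds = 2,258 s; 11,025 × 2,258 × 2 × 4 = 199,155,600 bytes.
Track C: 2 minutes 12 seconds = 132 s; 176,400 × 132 × 2 × 2 = 93,139,200 bytes.
Track D: 30 minutes 27 seconds = 1,827 s; 5,512 × 1,827 × 4 × 6 = 241,690,176 bytes.
Track E: 32,000 × 864 × 1 × 8 = 221,184,000 bytes.
Total = 2,228,638,176 bytes = 2.1 GiB.

2.1 GiB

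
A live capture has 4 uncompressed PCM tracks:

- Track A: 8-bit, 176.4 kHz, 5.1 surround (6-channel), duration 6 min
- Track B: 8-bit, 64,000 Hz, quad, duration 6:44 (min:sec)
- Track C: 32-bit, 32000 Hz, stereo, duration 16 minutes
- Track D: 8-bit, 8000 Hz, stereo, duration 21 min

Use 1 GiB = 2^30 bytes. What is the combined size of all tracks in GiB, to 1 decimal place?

Track A: 6 min = 360 s; 176,400 × 360 × 1 × 6 = 381,024,000 bytes.
Track B: 6:44 (min:sec) = 404 s; 64,000 × 404 × 1 × 4 = 103,424,000 bytes.
Track C: 16 minutes = 960 s; 32,000 × 960 × 4 × 2 = 245,760,000 bytes.
Track D: 21 min = 1,260 s; 8,000 × 1,260 × 1 × 2 = 20,160,000 bytes.
Total = 750,368,000 bytes = 0.7 GiB.

0.7 GiB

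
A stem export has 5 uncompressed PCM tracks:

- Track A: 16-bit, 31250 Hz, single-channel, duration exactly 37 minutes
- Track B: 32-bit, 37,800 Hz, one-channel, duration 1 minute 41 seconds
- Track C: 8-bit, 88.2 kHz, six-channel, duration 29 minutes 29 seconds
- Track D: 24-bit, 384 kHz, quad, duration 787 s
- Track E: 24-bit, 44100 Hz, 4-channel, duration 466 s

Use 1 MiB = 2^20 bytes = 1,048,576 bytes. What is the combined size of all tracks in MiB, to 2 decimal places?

Track A: exactly 37 minutes = 2,220 s; 31,250 × 2,220 × 2 × 1 = 138,750,000 bytes.
Track B: 1 minute 41 seconds = 101 s; 37,800 × 101 × 4 × 1 = 15,271,200 bytes.
Track C: 29 minutes 29 seconds = 1,769 s; 88,200 × 1,769 × 1 × 6 = 936,154,800 bytes.
Track D: 384,000 × 787 × 3 × 4 = 3,626,496,000 bytes.
Track E: 44,100 × 466 × 3 × 4 = 246,607,200 bytes.
Total = 4,963,279,200 bytes = 4733.35 MiB.

4733.35 MiB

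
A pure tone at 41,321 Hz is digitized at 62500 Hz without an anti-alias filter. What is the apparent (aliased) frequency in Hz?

21,179 Hz

Nyquist = 62,500/2 = 31,250 Hz; 41,321 Hz exceeds it.
Alias = |41,321 − 1×62,500| = |41,321 − 62,500| = 21,179 Hz.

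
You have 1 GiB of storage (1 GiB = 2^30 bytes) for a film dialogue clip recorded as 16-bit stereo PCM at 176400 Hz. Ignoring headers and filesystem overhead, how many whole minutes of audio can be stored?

Uncompressed byte rate = 176,400 × 2 × 2 = 705,600 bytes/s.
Capacity = 1 × 1,073,741,824 = 1,073,741,824 bytes.
1,073,741,824 / 705,600 ≈ 1521.74 s → 25 minutes.

25 minutes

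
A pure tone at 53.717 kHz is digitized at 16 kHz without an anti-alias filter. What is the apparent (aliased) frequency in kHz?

Nyquist = 16,000/2 = 8,000 Hz; 53,717 Hz exceeds it.
Alias = |53,717 − 3×16,000| = |53,717 − 48,000| = 5,717 Hz = 5.717 kHz.

5.717 kHz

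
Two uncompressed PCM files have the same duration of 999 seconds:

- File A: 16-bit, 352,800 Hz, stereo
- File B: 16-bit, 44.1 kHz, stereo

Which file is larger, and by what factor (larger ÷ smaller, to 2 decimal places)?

File A, by a factor of 8.00

File A: 352,800 × 2 × 2 = 1,411,200 bytes/s.
File B: 44,100 × 2 × 2 = 176,400 bytes/s.
File A is larger; ratio = 1,409,788,800 / 176,223,600 = 8.00.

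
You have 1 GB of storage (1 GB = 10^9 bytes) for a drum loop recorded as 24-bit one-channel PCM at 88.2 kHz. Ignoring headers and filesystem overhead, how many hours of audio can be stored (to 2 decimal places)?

Uncompressed byte rate = 88,200 × 3 × 1 = 264,600 bytes/s.
Capacity = 1 × 1,000,000,000 = 1,000,000,000 bytes.
1,000,000,000 / 264,600 ≈ 3779.29 s → 1.05 hours.

1.05 hours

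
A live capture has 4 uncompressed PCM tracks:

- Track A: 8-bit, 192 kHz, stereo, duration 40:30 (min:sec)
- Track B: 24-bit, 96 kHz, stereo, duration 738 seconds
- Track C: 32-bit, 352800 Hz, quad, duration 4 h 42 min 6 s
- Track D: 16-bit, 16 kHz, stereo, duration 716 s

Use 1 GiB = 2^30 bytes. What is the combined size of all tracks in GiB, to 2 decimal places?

Track A: 40:30 (min:sec) = 2,430 s; 192,000 × 2,430 × 1 × 2 = 933,120,000 bytes.
Track B: 96,000 × 738 × 3 × 2 = 425,088,000 bytes.
Track C: 4 h 42 min 6 s = 16,926 s; 352,800 × 16,926 × 4 × 4 = 95,543,884,800 bytes.
Track D: 16,000 × 716 × 2 × 2 = 45,824,000 bytes.
Total = 96,947,916,800 bytes = 90.29 GiB.

90.29 GiB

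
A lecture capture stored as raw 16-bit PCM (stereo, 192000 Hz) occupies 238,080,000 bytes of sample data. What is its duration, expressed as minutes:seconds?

Byte rate = 192,000 × 2 × 2 = 768,000 bytes/s.
Duration = 238,080,000 / 768,000 = 310 s.
310 s = 5:10.

5:10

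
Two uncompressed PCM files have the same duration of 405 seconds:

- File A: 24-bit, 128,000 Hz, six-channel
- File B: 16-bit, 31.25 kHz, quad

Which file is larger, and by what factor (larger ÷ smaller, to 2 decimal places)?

File A, by a factor of 9.22

File A: 128,000 × 3 × 6 = 2,304,000 bytes/s.
File B: 31,250 × 2 × 4 = 250,000 bytes/s.
File A is larger; ratio = 933,120,000 / 101,250,000 = 9.22.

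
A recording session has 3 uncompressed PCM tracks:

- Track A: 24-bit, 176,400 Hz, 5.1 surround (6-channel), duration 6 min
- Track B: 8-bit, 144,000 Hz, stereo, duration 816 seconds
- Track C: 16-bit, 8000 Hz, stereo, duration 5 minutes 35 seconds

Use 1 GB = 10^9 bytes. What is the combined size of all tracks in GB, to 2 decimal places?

1.39 GB

Track A: 6 min = 360 s; 176,400 × 360 × 3 × 6 = 1,143,072,000 bytes.
Track B: 144,000 × 816 × 1 × 2 = 235,008,000 bytes.
Track C: 5 minutes 35 seconds = 335 s; 8,000 × 335 × 2 × 2 = 10,720,000 bytes.
Total = 1,388,800,000 bytes = 1.39 GB.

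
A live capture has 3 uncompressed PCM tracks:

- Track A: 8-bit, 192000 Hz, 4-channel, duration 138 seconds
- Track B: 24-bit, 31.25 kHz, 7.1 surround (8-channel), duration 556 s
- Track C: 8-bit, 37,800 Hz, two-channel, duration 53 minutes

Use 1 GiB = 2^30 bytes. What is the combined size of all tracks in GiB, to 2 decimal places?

Track A: 192,000 × 138 × 1 × 4 = 105,984,000 bytes.
Track B: 31,250 × 556 × 3 × 8 = 417,000,000 bytes.
Track C: 53 minutes = 3,180 s; 37,800 × 3,180 × 1 × 2 = 240,408,000 bytes.
Total = 763,392,000 bytes = 0.71 GiB.

0.71 GiB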